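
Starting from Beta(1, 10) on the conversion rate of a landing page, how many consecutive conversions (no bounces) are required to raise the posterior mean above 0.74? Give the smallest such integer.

k = 28

After k conversions and 0 bounces the posterior is Beta(1+k, 10), with mean (1+k)/(1+10+k).
Set (1+k)/(11+k) > 0.74 and solve: k > (0.74·11 − 1)/(1 − 0.74) = 27.462.
The smallest integer exceeding 27.462 is 28, and checking k=28: (29)/(39) = 0.7436 > 0.74.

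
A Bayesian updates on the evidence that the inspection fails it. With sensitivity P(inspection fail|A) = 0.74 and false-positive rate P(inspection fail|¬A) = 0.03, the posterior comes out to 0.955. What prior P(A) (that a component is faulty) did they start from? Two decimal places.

Bayes' rule in odds form gives O(A|E) = O(A)·[P(E|A)/P(E|¬A)], hence O(A) = O(A|E)/LR.
Posterior odds = 0.955/(1−0.955) = 21.2222. LR = 0.74/0.03 = 24.6667.
Prior odds = 21.2222/24.6667 = 0.8604, so P(A) = 0.8604/(1+0.8604) ≈ 0.46.

P(A) = 0.46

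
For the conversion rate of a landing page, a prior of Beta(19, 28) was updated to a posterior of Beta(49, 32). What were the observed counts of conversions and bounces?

Beta is conjugate to the binomial likelihood: posterior = Beta(a+s, b+f).
So s = 49 − 19 = 30 and f = 32 − 28 = 4.

30 conversions and 4 bounces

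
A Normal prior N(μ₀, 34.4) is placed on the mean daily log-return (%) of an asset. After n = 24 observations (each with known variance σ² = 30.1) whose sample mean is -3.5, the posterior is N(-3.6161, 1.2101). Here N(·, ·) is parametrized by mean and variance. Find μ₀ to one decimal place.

With known observation variance, the Normal–Normal posterior has precision τ_n = τ₀ + n/σ² and mean μ_n = (τ₀μ₀ + (n/σ²)x̄)/τ_n.
Here τ₀ = 1/34.4 = 0.029070 and τ_data = 24/30.1 = 0.797342, so τ_n = 0.826412.
Rearranging for μ₀: μ₀ = (μ_n·τ_n − τ_data·x̄)/τ₀ = (-3.6161·0.826412 − 0.797342·-3.5) / 0.029070 = -0.197691/0.029070 ≈ -6.8.

μ₀ = -6.8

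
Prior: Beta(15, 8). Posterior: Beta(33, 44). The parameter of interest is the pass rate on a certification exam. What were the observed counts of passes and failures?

A Beta(α, β) prior with s successes and f failures in binomial data gives a Beta(α+s, β+f) posterior.
Match parameters: s=33−15=18, f=44−8=36.

18 passes and 36 failures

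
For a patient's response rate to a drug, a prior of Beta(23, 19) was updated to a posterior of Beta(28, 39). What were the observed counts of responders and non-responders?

5 responders and 20 non-responders

Beta is conjugate to the binomial likelihood: posterior = Beta(α+s, β+f).
So s = 28 − 23 = 5 and f = 39 − 19 = 20.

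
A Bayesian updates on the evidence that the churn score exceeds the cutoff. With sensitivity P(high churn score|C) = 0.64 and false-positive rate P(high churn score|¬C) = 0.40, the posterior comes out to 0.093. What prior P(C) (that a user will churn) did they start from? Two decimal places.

In odds form, posterior odds = prior odds × likelihood ratio, so prior odds = posterior odds ÷ LR.
Posterior odds = 0.093/(1−0.093) = 0.1025. LR = 0.64/0.40 = 1.6000.
Prior odds = 0.1025/1.6000 = 0.0641, so P(C) = 0.0641/(1+0.0641) ≈ 0.06.

P(C) = 0.06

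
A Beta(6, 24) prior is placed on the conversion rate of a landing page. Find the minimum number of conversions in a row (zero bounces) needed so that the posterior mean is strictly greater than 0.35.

After k conversions and 0 bounces the posterior is Beta(6+k, 24), with mean (6+k)/(6+24+k).
Set (6+k)/(30+k) > 0.35 and solve: k > (0.35·30 − 6)/(1 − 0.35) = 6.923.
The smallest integer exceeding 6.923 is 7.

k = 7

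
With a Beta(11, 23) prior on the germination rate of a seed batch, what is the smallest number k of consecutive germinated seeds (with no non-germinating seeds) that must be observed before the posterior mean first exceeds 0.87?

k = 143

After k germinated seeds and 0 non-germinating seeds the posterior is Beta(11+k, 23), with mean (11+k)/(11+23+k).
Set (11+k)/(34+k) > 0.87 and solve: k > (0.87·34 − 11)/(1 − 0.87) = 142.923.
The smallest integer exceeding 142.923 is 143.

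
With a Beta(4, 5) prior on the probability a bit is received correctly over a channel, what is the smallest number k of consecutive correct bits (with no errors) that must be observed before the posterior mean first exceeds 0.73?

After k correct bits and 0 errors the posterior is Beta(4+k, 5), with mean (4+k)/(4+5+k).
Set (4+k)/(9+k) > 0.73 and solve: k > (0.73·9 − 4)/(1 − 0.73) = 9.519.
The smallest integer exceeding 9.519 is 10, and checking k=10: (14)/(19) = 0.7368 > 0.73.

k = 10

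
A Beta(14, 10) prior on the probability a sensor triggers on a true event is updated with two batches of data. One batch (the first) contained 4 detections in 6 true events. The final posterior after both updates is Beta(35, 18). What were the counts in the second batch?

17 detections and 6 misses

Sequential conjugate updates are equivalent to a single update on the pooled data, so total successes = posterior α − prior α and total failures = posterior β − prior β.
Total across both batches: 35−14=21 detections, 18−10=8 misses.
Subtract the first batch: 21−4=17 detections and 8−2=6 misses.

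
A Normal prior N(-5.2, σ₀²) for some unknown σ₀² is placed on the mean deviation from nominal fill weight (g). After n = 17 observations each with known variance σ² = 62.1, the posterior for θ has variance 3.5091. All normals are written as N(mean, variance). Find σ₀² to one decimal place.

σ₀² = 89.1

Posterior precision equals prior precision plus data precision: 1/σ_n² = 1/σ₀² + n/σ².
So 1/σ₀² = 1/3.5091 − 17/62.1 = 0.284973 − 0.273752 = 0.011221.
Hence σ₀² = 1/0.011221 ≈ 89.1.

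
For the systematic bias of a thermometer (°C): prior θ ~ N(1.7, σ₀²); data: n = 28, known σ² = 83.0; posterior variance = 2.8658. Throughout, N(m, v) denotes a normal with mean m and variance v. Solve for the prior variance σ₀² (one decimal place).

σ₀² = 86.3

For the Normal–Normal model with known σ², precisions add: τ_n = τ₀ + n/σ².
So 1/σ₀² = 1/2.8658 − 28/83.0 = 0.348943 − 0.337349 = 0.011594.
Hence σ₀² = 1/0.011594 ≈ 86.3.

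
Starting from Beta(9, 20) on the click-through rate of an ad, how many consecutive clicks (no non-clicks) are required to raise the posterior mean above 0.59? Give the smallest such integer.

After k clicks and 0 non-clicks the posterior is Beta(9+k, 20), with mean (9+k)/(9+20+k).
Set (9+k)/(29+k) > 0.59 and solve: k > (0.59·29 − 9)/(1 − 0.59) = 19.780.
The smallest integer exceeding 19.780 is 20.

k = 20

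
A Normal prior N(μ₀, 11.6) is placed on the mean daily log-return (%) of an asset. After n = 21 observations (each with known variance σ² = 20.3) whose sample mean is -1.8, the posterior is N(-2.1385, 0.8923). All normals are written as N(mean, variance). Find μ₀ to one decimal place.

μ₀ = -6.2

The posterior mean is a precision-weighted average: μ_n = (τ₀μ₀ + τ_data·x̄)/(τ₀+τ_data), with τ₀=1/σ₀² and τ_data=n/σ².
Here τ₀ = 1/11.6 = 0.086207 and τ_data = 21/20.3 = 1.034483, so τ_n = 1.120690.
Rearranging for μ₀: μ₀ = (μ_n·τ_n − τ_data·x̄)/τ₀ = (-2.1385·1.120690 − 1.034483·-1.8) / 0.086207 = -0.534526/0.086207 ≈ -6.2.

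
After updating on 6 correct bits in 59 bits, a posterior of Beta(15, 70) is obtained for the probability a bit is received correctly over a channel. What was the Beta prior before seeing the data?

Beta(9, 17)

Under Beta–binomial conjugacy the posterior parameters are (a+s, b+f).
So a = 15 − 6 = 9 and b = 70 − 53 = 17.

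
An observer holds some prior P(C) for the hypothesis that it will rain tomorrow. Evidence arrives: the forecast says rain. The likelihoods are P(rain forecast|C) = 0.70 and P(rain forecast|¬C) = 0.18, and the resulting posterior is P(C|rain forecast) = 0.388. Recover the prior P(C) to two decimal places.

Bayes' rule in odds form gives O(C|E) = O(C)·[P(E|C)/P(E|¬C)], hence O(C) = O(C|E)/LR.
Posterior odds = 0.388/(1−0.388) = 0.6340. LR = 0.70/0.18 = 3.8889.
Prior odds = 0.6340/3.8889 = 0.1630, so P(C) = 0.1630/(1+0.1630) ≈ 0.14.

P(C) = 0.14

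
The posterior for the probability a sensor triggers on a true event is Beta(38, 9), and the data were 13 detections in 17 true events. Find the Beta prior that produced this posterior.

Beta(25, 5)

Under Beta–binomial conjugacy the posterior parameters are (a+s, b+f).
So a = 38 − 13 = 25 and b = 9 − 4 = 5.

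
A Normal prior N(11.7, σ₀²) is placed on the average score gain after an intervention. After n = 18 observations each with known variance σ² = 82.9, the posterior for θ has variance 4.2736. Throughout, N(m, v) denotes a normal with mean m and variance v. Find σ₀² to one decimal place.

σ₀² = 59.3

For the Normal–Normal model with known σ², precisions add: τ_n = τ₀ + n/σ².
So 1/σ₀² = 1/4.2736 − 18/82.9 = 0.233995 − 0.217129 = 0.016866.
Hence σ₀² = 1/0.016866 ≈ 59.3.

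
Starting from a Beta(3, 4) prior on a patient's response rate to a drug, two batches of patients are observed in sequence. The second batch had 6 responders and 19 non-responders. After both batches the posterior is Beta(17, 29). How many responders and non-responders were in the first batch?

Because Beta–binomial updating is additive in the counts, the combined data contributed (α_post−α_prior, β_post−β_prior) successes and failures.
Total across both batches: 17−3=14 responders, 29−4=25 non-responders.
Subtract the second batch: 14−6=8 responders and 25−19=6 non-responders.

8 responders and 6 non-responders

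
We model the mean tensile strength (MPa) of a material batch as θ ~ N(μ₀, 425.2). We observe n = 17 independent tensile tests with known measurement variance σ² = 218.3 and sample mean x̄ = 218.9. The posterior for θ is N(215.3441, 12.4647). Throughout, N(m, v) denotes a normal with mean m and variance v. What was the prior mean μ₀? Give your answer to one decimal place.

μ₀ = 97.6

The posterior mean is a precision-weighted average: μ_n = (τ₀μ₀ + τ_data·x̄)/(τ₀+τ_data), with τ₀=1/σ₀² and τ_data=n/σ².
Here τ₀ = 1/425.2 = 0.002352 and τ_data = 17/218.3 = 0.077874, so τ_n = 0.080226.
Rearranging for μ₀: μ₀ = (μ_n·τ_n − τ_data·x̄)/τ₀ = (215.3441·0.080226 − 0.077874·218.9) / 0.002352 = 0.229577/0.002352 ≈ 97.6.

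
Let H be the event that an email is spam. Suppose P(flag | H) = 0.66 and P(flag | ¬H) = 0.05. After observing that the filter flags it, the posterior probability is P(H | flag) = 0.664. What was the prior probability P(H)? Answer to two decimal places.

P(H) = 0.13

Bayes' rule in odds form gives O(H|E) = O(H)·[P(E|H)/P(E|¬H)], hence O(H) = O(H|E)/LR.
Posterior odds = 0.664/(1−0.664) = 1.9762. LR = 0.66/0.05 = 13.2000.
Prior odds = 1.9762/13.2000 = 0.1497, so P(H) = 0.1497/(1+0.1497) ≈ 0.13.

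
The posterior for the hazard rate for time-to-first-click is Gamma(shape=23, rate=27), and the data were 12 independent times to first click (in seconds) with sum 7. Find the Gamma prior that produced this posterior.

Gamma(shape=11, rate=20)

For an exponential likelihood with a Gamma(α, β) prior on the rate, n observations with total T give posterior Gamma(α+n, β+T).
So α = 23 − 12 = 11 and β = 27 − 7 = 20.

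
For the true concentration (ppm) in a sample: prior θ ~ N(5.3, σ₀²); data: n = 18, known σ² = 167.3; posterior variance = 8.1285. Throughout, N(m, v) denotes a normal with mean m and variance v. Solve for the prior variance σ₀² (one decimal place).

Posterior precision equals prior precision plus data precision: 1/σ_n² = 1/σ₀² + n/σ².
So 1/σ₀² = 1/8.1285 − 18/167.3 = 0.123024 − 0.107591 = 0.015433.
Hence σ₀² = 1/0.015433 ≈ 64.8.

σ₀² = 64.8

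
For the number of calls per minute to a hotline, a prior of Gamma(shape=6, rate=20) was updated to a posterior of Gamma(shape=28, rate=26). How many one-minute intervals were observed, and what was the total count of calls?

Gamma–Poisson conjugacy: posterior shape = α + Σxᵢ, posterior rate = β + n.
Matching: Σxᵢ = 28 − 6 = 22 and n = 26 − 20 = 6.

n = 6 one-minute intervals with total 22 calls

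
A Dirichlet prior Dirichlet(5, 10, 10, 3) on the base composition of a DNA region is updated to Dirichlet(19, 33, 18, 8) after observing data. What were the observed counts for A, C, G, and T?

For a Dirichlet(α) prior with multinomial counts c, the posterior is Dirichlet(α + c) componentwise.
Counts are posterior − prior componentwise: 19−5=14, 33−10=23, 18−10=8, 8−3=5.

counts (14, 23, 8, 5)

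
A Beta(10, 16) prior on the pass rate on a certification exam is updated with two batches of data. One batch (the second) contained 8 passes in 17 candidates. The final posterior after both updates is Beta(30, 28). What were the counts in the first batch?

12 passes and 3 failures

Because Beta–binomial updating is additive in the counts, the combined data contributed (α_post−α_prior, β_post−β_prior) successes and failures.
Total across both batches: 30−10=20 passes, 28−16=12 failures.
Subtract the second batch: 20−8=12 passes and 12−9=3 failures.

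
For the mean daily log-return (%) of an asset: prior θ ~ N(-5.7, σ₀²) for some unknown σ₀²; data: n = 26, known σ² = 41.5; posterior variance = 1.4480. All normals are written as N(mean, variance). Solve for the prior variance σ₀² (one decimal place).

For the Normal–Normal model with known σ², precisions add: τ_n = τ₀ + n/σ².
So 1/σ₀² = 1/1.4480 − 26/41.5 = 0.690608 − 0.626506 = 0.064102.
Hence σ₀² = 1/0.064102 ≈ 15.6.

σ₀² = 15.6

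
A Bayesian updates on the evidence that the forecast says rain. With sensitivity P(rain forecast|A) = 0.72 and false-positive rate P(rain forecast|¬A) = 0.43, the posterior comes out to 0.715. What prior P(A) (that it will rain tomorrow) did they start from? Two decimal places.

P(A) = 0.60

In odds form, posterior odds = prior odds × likelihood ratio, so prior odds = posterior odds ÷ LR.
Posterior odds = 0.715/(1−0.715) = 2.5088. LR = 0.72/0.43 = 1.6744.
Prior odds = 2.5088/1.6744 = 1.4983, so P(A) = 1.4983/(1+1.4983) ≈ 0.60.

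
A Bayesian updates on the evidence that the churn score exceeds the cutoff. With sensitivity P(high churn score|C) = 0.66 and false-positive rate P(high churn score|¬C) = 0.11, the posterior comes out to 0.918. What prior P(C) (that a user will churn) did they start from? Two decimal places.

P(C) = 0.65

Bayes' rule in odds form gives O(C|E) = O(C)·[P(E|C)/P(E|¬C)], hence O(C) = O(C|E)/LR.
Posterior odds = 0.918/(1−0.918) = 11.1951. LR = 0.66/0.11 = 6.0000.
Prior odds = 11.1951/6.0000 = 1.8659, so P(C) = 1.8659/(1+1.8659) ≈ 0.65.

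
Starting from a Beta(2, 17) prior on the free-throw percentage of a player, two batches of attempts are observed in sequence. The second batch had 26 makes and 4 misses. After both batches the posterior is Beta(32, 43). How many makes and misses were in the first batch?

Sequential conjugate updates are equivalent to a single update on the pooled data, so total successes = posterior α − prior α and total failures = posterior β − prior β.
Total across both batches: 32−2=30 makes, 43−17=26 misses.
Subtract the second batch: 30−26=4 makes and 26−4=22 misses.

4 makes and 22 misses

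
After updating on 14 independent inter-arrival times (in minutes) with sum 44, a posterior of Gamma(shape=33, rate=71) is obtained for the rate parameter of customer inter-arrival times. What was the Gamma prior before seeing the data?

Gamma(shape=19, rate=27)

Gamma–exponential conjugacy: posterior shape = α + n, posterior rate = β + Σtᵢ.
So α = 33 − 14 = 19 and β = 71 − 44 = 27.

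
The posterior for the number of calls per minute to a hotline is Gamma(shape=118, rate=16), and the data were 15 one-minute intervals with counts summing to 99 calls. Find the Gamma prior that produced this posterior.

Gamma–Poisson conjugacy: posterior shape = α + Σxᵢ, posterior rate = β + n.
So α = 118 − 99 = 19 and β = 16 − 15 = 1.

Gamma(shape=19, rate=1)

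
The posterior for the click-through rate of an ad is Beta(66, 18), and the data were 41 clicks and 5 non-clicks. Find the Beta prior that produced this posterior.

Beta(25, 13)

Beta is conjugate to the binomial likelihood: posterior = Beta(a+s, b+f).
Subtract the data counts: 66−41=25, 18−5=13.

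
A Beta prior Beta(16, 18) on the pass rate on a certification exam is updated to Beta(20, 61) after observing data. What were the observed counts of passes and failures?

A Beta(a, b) prior with s successes and f failures in binomial data gives a Beta(a+s, b+f) posterior.
So s = 20 − 16 = 4 and f = 61 − 18 = 43.

4 passes and 43 failures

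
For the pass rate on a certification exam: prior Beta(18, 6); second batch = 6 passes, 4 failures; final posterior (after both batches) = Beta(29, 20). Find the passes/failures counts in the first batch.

5 passes and 10 failures

Sequential conjugate updates are equivalent to a single update on the pooled data, so total successes = posterior α − prior α and total failures = posterior β − prior β.
Total across both batches: 29−18=11 passes, 20−6=14 failures.
Subtract the second batch: 11−6=5 passes and 14−4=10 failures.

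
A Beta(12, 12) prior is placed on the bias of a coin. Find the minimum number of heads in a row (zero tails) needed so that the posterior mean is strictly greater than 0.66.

k = 12

After k heads and 0 tails the posterior is Beta(12+k, 12), with mean (12+k)/(12+12+k).
Set (12+k)/(24+k) > 0.66 and solve: k > (0.66·24 − 12)/(1 − 0.66) = 11.294.
The smallest integer exceeding 11.294 is 12, and checking k=12: (24)/(36) = 0.6667 > 0.66.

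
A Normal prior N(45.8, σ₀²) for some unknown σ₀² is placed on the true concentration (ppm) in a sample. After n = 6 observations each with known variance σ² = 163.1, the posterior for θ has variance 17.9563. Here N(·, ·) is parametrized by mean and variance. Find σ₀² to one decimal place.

Posterior precision equals prior precision plus data precision: 1/σ_n² = 1/σ₀² + n/σ².
So 1/σ₀² = 1/17.9563 − 6/163.1 = 0.055691 − 0.036787 = 0.018904.
Hence σ₀² = 1/0.018904 ≈ 52.9.

σ₀² = 52.9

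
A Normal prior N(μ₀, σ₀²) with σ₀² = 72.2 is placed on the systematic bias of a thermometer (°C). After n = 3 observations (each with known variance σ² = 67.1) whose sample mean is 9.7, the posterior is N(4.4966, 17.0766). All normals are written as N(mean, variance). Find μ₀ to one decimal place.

With known observation variance, the Normal–Normal posterior has precision τ_n = τ₀ + n/σ² and mean μ_n = (τ₀μ₀ + (n/σ²)x̄)/τ_n.
Here τ₀ = 1/72.2 = 0.013850 and τ_data = 3/67.1 = 0.044709, so τ_n = 0.058559.
Rearranging for μ₀: μ₀ = (μ_n·τ_n − τ_data·x̄)/τ₀ = (4.4966·0.058559 − 0.044709·9.7) / 0.013850 = -0.170361/0.013850 ≈ -12.3.

μ₀ = -12.3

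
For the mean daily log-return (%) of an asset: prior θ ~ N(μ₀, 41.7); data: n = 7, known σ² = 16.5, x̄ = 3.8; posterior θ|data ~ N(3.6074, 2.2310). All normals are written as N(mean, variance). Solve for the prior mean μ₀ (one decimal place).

The posterior mean is a precision-weighted average: μ_n = (τ₀μ₀ + τ_data·x̄)/(τ₀+τ_data), with τ₀=1/σ₀² and τ_data=n/σ².
Here τ₀ = 1/41.7 = 0.023981 and τ_data = 7/16.5 = 0.424242, so τ_n = 0.448223.
Rearranging for μ₀: μ₀ = (μ_n·τ_n − τ_data·x̄)/τ₀ = (3.6074·0.448223 − 0.424242·3.8) / 0.023981 = 0.004800/0.023981 ≈ 0.2.

μ₀ = 0.2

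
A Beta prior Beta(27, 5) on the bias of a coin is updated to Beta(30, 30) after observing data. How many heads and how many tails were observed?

3 heads and 25 tails

Under Beta–binomial conjugacy the posterior parameters are (α+s, β+f).
Match parameters: s=30−27=3, f=30−5=25.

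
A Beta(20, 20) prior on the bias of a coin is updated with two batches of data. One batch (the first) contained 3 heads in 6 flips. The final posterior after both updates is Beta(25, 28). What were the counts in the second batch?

2 heads and 5 tails

Because Beta–binomial updating is additive in the counts, the combined data contributed (α_post−α_prior, β_post−β_prior) successes and failures.
Total across both batches: 25−20=5 heads, 28−20=8 tails.
Subtract the first batch: 5−3=2 heads and 8−3=5 tails.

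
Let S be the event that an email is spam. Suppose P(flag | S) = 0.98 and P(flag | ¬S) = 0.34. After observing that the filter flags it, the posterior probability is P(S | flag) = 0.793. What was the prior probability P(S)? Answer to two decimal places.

P(S) = 0.57

Bayes' rule in odds form gives O(S|E) = O(S)·[P(E|S)/P(E|¬S)], hence O(S) = O(S|E)/LR.
Posterior odds = 0.793/(1−0.793) = 3.8309. LR = 0.98/0.34 = 2.8824.
Prior odds = 3.8309/2.8824 = 1.3291, so P(S) = 1.3291/(1+1.3291) ≈ 0.57.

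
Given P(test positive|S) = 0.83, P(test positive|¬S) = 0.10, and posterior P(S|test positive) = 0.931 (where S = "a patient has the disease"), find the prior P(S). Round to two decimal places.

P(S) = 0.62

In odds form, posterior odds = prior odds × likelihood ratio, so prior odds = posterior odds ÷ LR.
Posterior odds = 0.931/(1−0.931) = 13.4928. LR = 0.83/0.10 = 8.3000.
Prior odds = 13.4928/8.3000 = 1.6256, so P(S) = 1.6256/(1+1.6256) ≈ 0.62.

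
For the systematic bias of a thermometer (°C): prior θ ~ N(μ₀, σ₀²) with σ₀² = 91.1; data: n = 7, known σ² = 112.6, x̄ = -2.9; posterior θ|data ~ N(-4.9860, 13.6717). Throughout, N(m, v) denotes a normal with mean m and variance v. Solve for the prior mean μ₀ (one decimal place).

μ₀ = -16.8

With known observation variance, the Normal–Normal posterior has precision τ_n = τ₀ + n/σ² and mean μ_n = (τ₀μ₀ + (n/σ²)x̄)/τ_n.
Here τ₀ = 1/91.1 = 0.010977 and τ_data = 7/112.6 = 0.062167, so τ_n = 0.073144.
Rearranging for μ₀: μ₀ = (μ_n·τ_n − τ_data·x̄)/τ₀ = (-4.9860·0.073144 − 0.062167·-2.9) / 0.010977 = -0.184412/0.010977 ≈ -16.8.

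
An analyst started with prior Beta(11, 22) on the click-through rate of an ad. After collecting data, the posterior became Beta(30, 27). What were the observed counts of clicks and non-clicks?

19 clicks and 5 non-clicks

Beta is conjugate to the binomial likelihood: posterior = Beta(α+s, β+f).
Match parameters: s=30−11=19, f=27−22=5.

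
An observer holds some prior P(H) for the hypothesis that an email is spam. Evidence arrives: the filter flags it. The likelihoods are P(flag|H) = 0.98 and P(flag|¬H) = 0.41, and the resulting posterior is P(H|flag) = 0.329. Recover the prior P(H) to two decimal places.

In odds form, posterior odds = prior odds × likelihood ratio, so prior odds = posterior odds ÷ LR.
Posterior odds = 0.329/(1−0.329) = 0.4903. LR = 0.98/0.41 = 2.3902.
Prior odds = 0.4903/2.3902 = 0.2051, so P(H) = 0.2051/(1+0.2051) ≈ 0.17.

P(H) = 0.17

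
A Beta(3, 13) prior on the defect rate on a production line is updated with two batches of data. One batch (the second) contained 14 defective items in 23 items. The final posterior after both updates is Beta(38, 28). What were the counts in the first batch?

Because Beta–binomial updating is additive in the counts, the combined data contributed (α_post−α_prior, β_post−β_prior) successes and failures.
Total across both batches: 38−3=35 defective items, 28−13=15 good items.
Subtract the second batch: 35−14=21 defective items and 15−9=6 good items.

21 defective items and 6 good items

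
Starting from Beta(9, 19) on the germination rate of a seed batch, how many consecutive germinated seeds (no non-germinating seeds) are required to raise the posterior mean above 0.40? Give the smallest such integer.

After k germinated seeds and 0 non-germinating seeds the posterior is Beta(9+k, 19), with mean (9+k)/(9+19+k).
Set (9+k)/(28+k) > 0.40 and solve: k > (0.40·28 − 9)/(1 − 0.40) = 3.667.
The smallest integer exceeding 3.667 is 4.

k = 4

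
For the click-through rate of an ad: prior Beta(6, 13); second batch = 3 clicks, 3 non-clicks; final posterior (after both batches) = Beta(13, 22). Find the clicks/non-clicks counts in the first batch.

Because Beta–binomial updating is additive in the counts, the combined data contributed (α_post−α_prior, β_post−β_prior) successes and failures.
Total across both batches: 13−6=7 clicks, 22−13=9 non-clicks.
Subtract the second batch: 7−3=4 clicks and 9−3=6 non-clicks.

4 clicks and 6 non-clicks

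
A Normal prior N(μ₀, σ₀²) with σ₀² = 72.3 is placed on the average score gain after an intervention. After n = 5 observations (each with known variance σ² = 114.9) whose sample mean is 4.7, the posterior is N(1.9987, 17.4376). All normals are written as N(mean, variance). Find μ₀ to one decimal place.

With known observation variance, the Normal–Normal posterior has precision τ_n = τ₀ + n/σ² and mean μ_n = (τ₀μ₀ + (n/σ²)x̄)/τ_n.
Here τ₀ = 1/72.3 = 0.013831 and τ_data = 5/114.9 = 0.043516, so τ_n = 0.057347.
Rearranging for μ₀: μ₀ = (μ_n·τ_n − τ_data·x̄)/τ₀ = (1.9987·0.057347 − 0.043516·4.7) / 0.013831 = -0.089906/0.013831 ≈ -6.5.

μ₀ = -6.5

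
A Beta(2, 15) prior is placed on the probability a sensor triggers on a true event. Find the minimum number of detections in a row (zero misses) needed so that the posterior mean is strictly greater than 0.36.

After k detections and 0 misses the posterior is Beta(2+k, 15), with mean (2+k)/(2+15+k).
Set (2+k)/(17+k) > 0.36 and solve: k > (0.36·17 − 2)/(1 − 0.36) = 6.438.
The smallest integer exceeding 6.438 is 7, and checking k=7: (9)/(24) = 0.3750 > 0.36.

k = 7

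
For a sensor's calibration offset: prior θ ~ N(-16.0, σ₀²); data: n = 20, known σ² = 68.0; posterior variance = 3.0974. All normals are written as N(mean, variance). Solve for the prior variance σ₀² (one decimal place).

σ₀² = 34.8

Posterior precision equals prior precision plus data precision: 1/σ_n² = 1/σ₀² + n/σ².
So 1/σ₀² = 1/3.0974 − 20/68.0 = 0.322851 − 0.294118 = 0.028733.
Hence σ₀² = 1/0.028733 ≈ 34.8.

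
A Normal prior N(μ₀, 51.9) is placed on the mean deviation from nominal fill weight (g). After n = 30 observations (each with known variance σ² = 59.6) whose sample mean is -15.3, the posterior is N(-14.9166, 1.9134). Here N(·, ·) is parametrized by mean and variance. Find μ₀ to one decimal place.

With known observation variance, the Normal–Normal posterior has precision τ_n = τ₀ + n/σ² and mean μ_n = (τ₀μ₀ + (n/σ²)x̄)/τ_n.
Here τ₀ = 1/51.9 = 0.019268 and τ_data = 30/59.6 = 0.503356, so τ_n = 0.522624.
Rearranging for μ₀: μ₀ = (μ_n·τ_n − τ_data·x̄)/τ₀ = (-14.9166·0.522624 − 0.503356·-15.3) / 0.019268 = -0.094426/0.019268 ≈ -4.9.

μ₀ = -4.9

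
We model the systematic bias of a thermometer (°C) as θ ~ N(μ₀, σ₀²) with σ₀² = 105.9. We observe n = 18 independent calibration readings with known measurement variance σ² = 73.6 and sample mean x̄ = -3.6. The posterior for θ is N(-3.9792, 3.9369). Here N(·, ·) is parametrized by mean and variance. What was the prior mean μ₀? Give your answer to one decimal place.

μ₀ = -13.8

With known observation variance, the Normal–Normal posterior has precision τ_n = τ₀ + n/σ² and mean μ_n = (τ₀μ₀ + (n/σ²)x̄)/τ_n.
Here τ₀ = 1/105.9 = 0.009443 and τ_data = 18/73.6 = 0.244565, so τ_n = 0.254008.
Rearranging for μ₀: μ₀ = (μ_n·τ_n − τ_data·x̄)/τ₀ = (-3.9792·0.254008 − 0.244565·-3.6) / 0.009443 = -0.130315/0.009443 ≈ -13.8.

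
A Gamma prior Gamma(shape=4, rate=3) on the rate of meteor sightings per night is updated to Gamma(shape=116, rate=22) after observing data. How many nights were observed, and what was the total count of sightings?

A Gamma(α, β) prior (rate parametrization) on a Poisson rate with n observations summing to S gives posterior Gamma(α+S, β+n).
Matching: Σxᵢ = 116 − 4 = 112 and n = 22 − 3 = 19.

n = 19 nights with total 112 sightings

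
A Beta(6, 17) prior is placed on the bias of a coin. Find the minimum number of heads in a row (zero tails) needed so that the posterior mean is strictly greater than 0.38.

k = 5

After k heads and 0 tails the posterior is Beta(6+k, 17), with mean (6+k)/(6+17+k).
Set (6+k)/(23+k) > 0.38 and solve: k > (0.38·23 − 6)/(1 − 0.38) = 4.419.
The smallest integer exceeding 4.419 is 5.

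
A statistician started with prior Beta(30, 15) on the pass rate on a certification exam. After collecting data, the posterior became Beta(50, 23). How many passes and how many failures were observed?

20 passes and 8 failures

Under Beta–binomial conjugacy the posterior parameters are (a+s, b+f).
Match parameters: s=50−30=20, f=23−15=8.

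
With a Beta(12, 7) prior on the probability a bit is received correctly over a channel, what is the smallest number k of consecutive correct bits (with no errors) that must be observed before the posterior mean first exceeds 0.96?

After k correct bits and 0 errors the posterior is Beta(12+k, 7), with mean (12+k)/(12+7+k).
Set (12+k)/(19+k) > 0.96 and solve: k > (0.96·19 − 12)/(1 − 0.96) = 156.000.
The smallest integer exceeding 156.000 is 157, and checking k=157: (169)/(176) = 0.9602 > 0.96.

k = 157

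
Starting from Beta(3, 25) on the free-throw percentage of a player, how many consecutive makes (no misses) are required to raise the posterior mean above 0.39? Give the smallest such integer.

k = 13

After k makes and 0 misses the posterior is Beta(3+k, 25), with mean (3+k)/(3+25+k).
Set (3+k)/(28+k) > 0.39 and solve: k > (0.39·28 − 3)/(1 − 0.39) = 12.984.
The smallest integer exceeding 12.984 is 13, and checking k=13: (16)/(41) = 0.3902 > 0.39.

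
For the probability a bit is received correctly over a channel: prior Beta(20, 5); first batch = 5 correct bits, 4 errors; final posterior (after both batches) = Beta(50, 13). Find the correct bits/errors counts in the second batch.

25 correct bits and 4 errors

Because Beta–binomial updating is additive in the counts, the combined data contributed (α_post−α_prior, β_post−β_prior) successes and failures.
Total across both batches: 50−20=30 correct bits, 13−5=8 errors.
Subtract the first batch: 30−5=25 correct bits and 8−4=4 errors.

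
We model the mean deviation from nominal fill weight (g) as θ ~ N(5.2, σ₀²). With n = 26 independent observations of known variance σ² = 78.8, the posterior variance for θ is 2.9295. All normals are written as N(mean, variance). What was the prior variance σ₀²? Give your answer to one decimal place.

For the Normal–Normal model with known σ², precisions add: τ_n = τ₀ + n/σ².
So 1/σ₀² = 1/2.9295 − 26/78.8 = 0.341355 − 0.329949 = 0.011406.
Hence σ₀² = 1/0.011406 ≈ 87.7.

σ₀² = 87.7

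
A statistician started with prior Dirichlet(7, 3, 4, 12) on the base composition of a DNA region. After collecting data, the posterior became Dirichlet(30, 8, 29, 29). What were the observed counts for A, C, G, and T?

For a Dirichlet(α) prior with multinomial counts c, the posterior is Dirichlet(α + c) componentwise.
Counts are posterior − prior componentwise: 30−7=23, 8−3=5, 29−4=25, 29−12=17.

counts (23, 5, 25, 17)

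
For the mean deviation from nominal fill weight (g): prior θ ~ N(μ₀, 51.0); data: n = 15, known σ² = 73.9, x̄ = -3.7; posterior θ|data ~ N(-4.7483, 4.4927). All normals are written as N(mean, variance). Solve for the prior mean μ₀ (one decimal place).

μ₀ = -15.6

With known observation variance, the Normal–Normal posterior has precision τ_n = τ₀ + n/σ² and mean μ_n = (τ₀μ₀ + (n/σ²)x̄)/τ_n.
Here τ₀ = 1/51.0 = 0.019608 and τ_data = 15/73.9 = 0.202977, so τ_n = 0.222585.
Rearranging for μ₀: μ₀ = (μ_n·τ_n − τ_data·x̄)/τ₀ = (-4.7483·0.222585 − 0.202977·-3.7) / 0.019608 = -0.305885/0.019608 ≈ -15.6.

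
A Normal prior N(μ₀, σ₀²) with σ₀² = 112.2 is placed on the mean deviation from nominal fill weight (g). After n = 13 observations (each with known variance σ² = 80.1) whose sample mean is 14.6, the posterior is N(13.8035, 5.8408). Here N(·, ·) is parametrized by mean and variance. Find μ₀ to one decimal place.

μ₀ = -0.7

The posterior mean is a precision-weighted average: μ_n = (τ₀μ₀ + τ_data·x̄)/(τ₀+τ_data), with τ₀=1/σ₀² and τ_data=n/σ².
Here τ₀ = 1/112.2 = 0.008913 and τ_data = 13/80.1 = 0.162297, so τ_n = 0.171210.
Rearranging for μ₀: μ₀ = (μ_n·τ_n − τ_data·x̄)/τ₀ = (13.8035·0.171210 − 0.162297·14.6) / 0.008913 = -0.006239/0.008913 ≈ -0.7.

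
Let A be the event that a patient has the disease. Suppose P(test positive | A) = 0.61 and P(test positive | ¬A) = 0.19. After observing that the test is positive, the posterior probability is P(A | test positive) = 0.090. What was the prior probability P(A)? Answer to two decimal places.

In odds form, posterior odds = prior odds × likelihood ratio, so prior odds = posterior odds ÷ LR.
Posterior odds = 0.090/(1−0.090) = 0.0989. LR = 0.61/0.19 = 3.2105.
Prior odds = 0.0989/3.2105 = 0.0308, so P(A) = 0.0308/(1+0.0308) ≈ 0.03.

P(A) = 0.03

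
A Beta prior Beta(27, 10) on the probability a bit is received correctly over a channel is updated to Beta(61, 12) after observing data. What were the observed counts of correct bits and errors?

34 correct bits and 2 errors

Under Beta–binomial conjugacy the posterior parameters are (α+s, β+f).
Match parameters: s=61−27=34, f=12−10=2.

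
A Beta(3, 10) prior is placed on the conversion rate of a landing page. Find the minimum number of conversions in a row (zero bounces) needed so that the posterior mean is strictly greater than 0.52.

k = 8

After k conversions and 0 bounces the posterior is Beta(3+k, 10), with mean (3+k)/(3+10+k).
Set (3+k)/(13+k) > 0.52 and solve: k > (0.52·13 − 3)/(1 − 0.52) = 7.833.
The smallest integer exceeding 7.833 is 8, and checking k=8: (11)/(21) = 0.5238 > 0.52.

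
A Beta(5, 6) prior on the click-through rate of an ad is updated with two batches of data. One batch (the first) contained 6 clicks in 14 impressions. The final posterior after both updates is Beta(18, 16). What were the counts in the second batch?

Sequential conjugate updates are equivalent to a single update on the pooled data, so total successes = posterior α − prior α and total failures = posterior β − prior β.
Total across both batches: 18−5=13 clicks, 16−6=10 non-clicks.
Subtract the first batch: 13−6=7 clicks and 10−8=2 non-clicks.

7 clicks and 2 non-clicks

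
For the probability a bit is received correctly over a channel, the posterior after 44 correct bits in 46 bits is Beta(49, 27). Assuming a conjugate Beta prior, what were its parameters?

Under Beta–binomial conjugacy the posterior parameters are (α+s, β+f).
So α = 49 − 44 = 5 and β = 27 − 2 = 25.

Beta(5, 25)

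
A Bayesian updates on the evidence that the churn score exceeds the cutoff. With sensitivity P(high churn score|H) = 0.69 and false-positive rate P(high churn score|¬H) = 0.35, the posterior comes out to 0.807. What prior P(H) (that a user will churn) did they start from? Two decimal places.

Bayes' rule in odds form gives O(H|E) = O(H)·[P(E|H)/P(E|¬H)], hence O(H) = O(H|E)/LR.
Posterior odds = 0.807/(1−0.807) = 4.1813. LR = 0.69/0.35 = 1.9714.
Prior odds = 4.1813/1.9714 = 2.1210, so P(H) = 2.1210/(1+2.1210) ≈ 0.68.

P(H) = 0.68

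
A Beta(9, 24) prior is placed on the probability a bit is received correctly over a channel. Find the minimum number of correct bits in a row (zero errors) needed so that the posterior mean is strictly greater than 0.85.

After k correct bits and 0 errors the posterior is Beta(9+k, 24), with mean (9+k)/(9+24+k).
Set (9+k)/(33+k) > 0.85 and solve: k > (0.85·33 − 9)/(1 − 0.85) = 127.000.
The smallest integer exceeding 127.000 is 128, and checking k=128: (137)/(161) = 0.8509 > 0.85.

k = 128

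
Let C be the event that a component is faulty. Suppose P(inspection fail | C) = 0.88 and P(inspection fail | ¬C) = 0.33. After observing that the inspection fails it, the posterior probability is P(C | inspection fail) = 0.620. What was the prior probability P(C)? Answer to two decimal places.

In odds form, posterior odds = prior odds × likelihood ratio, so prior odds = posterior odds ÷ LR.
Posterior odds = 0.620/(1−0.620) = 1.6316. LR = 0.88/0.33 = 2.6667.
Prior odds = 1.6316/2.6667 = 0.6118, so P(C) = 0.6118/(1+0.6118) ≈ 0.38.

P(C) = 0.38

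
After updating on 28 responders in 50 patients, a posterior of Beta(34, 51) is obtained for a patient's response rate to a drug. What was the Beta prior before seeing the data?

Beta is conjugate to the binomial likelihood: posterior = Beta(a+s, b+f).
Subtract the data counts: 34−28=6, 51−22=29.

Beta(6, 29)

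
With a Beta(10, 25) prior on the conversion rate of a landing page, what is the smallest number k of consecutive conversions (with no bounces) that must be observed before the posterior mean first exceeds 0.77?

After k conversions and 0 bounces the posterior is Beta(10+k, 25), with mean (10+k)/(10+25+k).
Set (10+k)/(35+k) > 0.77 and solve: k > (0.77·35 − 10)/(1 − 0.77) = 73.696.
The smallest integer exceeding 73.696 is 74.

k = 74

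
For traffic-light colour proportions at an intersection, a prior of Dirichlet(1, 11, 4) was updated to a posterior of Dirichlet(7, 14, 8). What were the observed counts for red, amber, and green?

counts (6, 3, 4)

For a Dirichlet(α) prior with multinomial counts c, the posterior is Dirichlet(α + c) componentwise.
Counts are posterior − prior componentwise: 7−1=6, 14−11=3, 8−4=4.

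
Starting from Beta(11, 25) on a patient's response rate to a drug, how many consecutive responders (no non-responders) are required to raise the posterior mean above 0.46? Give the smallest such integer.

k = 11

After k responders and 0 non-responders the posterior is Beta(11+k, 25), with mean (11+k)/(11+25+k).
Set (11+k)/(36+k) > 0.46 and solve: k > (0.46·36 − 11)/(1 − 0.46) = 10.296.
The smallest integer exceeding 10.296 is 11.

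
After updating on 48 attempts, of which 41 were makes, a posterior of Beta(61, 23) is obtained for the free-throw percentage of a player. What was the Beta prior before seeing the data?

Under Beta–binomial conjugacy the posterior parameters are (α+s, β+f).
Subtract the data counts: 61−41=20, 23−7=16.

Beta(20, 16)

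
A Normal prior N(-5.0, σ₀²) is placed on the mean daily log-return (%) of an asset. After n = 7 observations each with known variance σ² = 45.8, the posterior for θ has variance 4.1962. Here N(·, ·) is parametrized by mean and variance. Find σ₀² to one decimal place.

Posterior precision equals prior precision plus data precision: 1/σ_n² = 1/σ₀² + n/σ².
So 1/σ₀² = 1/4.1962 − 7/45.8 = 0.238311 − 0.152838 = 0.085473.
Hence σ₀² = 1/0.085473 ≈ 11.7.

σ₀² = 11.7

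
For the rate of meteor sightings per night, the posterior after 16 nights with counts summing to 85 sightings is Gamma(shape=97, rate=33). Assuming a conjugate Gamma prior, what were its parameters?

Gamma(shape=12, rate=17)

Gamma–Poisson conjugacy: posterior shape = α + Σxᵢ, posterior rate = β + n.
So α = 97 − 85 = 12 and β = 33 − 16 = 17.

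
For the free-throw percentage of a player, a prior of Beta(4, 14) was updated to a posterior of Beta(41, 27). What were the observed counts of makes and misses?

37 makes and 13 misses

A Beta(α, β) prior with s successes and f failures in binomial data gives a Beta(α+s, β+f) posterior.
Match parameters: s=41−4=37, f=27−14=13.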